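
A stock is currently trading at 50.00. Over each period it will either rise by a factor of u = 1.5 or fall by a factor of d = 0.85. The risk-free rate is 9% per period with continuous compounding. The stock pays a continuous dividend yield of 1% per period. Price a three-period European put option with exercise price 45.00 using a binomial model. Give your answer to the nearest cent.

Per-period risk-free factor R = e^0.09 = 1.0942; dividend-adjusted growth = e^(0.09−0.01) = 1.0833.
Risk-neutral probability p = (1.0833 − 0.85)/(1.5 − 0.85) = 0.2333/0.6500 = 0.3589
Terminal stock prices: S_uuu = 168.8, S_uud = 95.62, S_udd = 54.19, S_ddd = 30.71
Terminal payoffs (K − S): max(-123.8, 0) = 0, max(-50.62, 0) = 0, max(-9.187, 0) = 0, max(14.29, 0) = 14.29
Node uu (S = 112.5): V_uu = e^(−0.09)·[0.3589·0.0000 + 0.6411·0.0000] = 0.0000
Node ud (S = 63.75): V_ud = e^(−0.09)·[0.3589·0.0000 + 0.6411·0.0000] = 0.0000
Node dd (S = 36.12): V_dd = e^(−0.09)·[0.3589·0.0000 + 0.6411·14.2938] = 8.3750
Node u (S = 75): V_u = e^(−0.09)·[0.3589·0.0000 + 0.6411·0.0000] = 0.0000
Node d (S = 42.5): V_d = e^(−0.09)·[0.3589·0.0000 + 0.6411·8.3750] = 4.9070
Node 0 (S = 50): V_0 = e^(−0.09)·[0.3589·0.0000 + 0.6411·4.9070] = 2.8751

2.88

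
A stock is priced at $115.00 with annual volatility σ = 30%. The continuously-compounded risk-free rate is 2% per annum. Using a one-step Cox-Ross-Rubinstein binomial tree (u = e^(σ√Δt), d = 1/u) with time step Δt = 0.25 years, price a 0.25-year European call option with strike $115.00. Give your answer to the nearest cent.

CRR parameters: u = e^(σ√Δt) = e^(0.3·√0.25) = 1.1618, d = 1/u = 0.8607
Per-period rate: rΔt = 0.02·0.25 = 0.005, so R = e^0.005 = 1.0050
Risk-neutral probability p = (e^0.005 − 0.8607)/(1.1618 − 0.8607) = 0.1443/0.3011 = 0.4792
Terminal stock prices: S_u = 133.6, S_d = 98.98
Terminal payoffs (S − K): max(18.61, 0) = 18.61, max(-16.02, 0) = 0
Node 0 (S = 115): V_0 = e^(−0.005)·[0.4792·18.6109 + 0.5208·0.0000] = 8.8742

$8.87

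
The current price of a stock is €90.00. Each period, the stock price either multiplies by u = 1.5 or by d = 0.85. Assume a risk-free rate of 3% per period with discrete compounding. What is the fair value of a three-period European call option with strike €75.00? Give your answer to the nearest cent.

€28.19

Risk-neutral probability p = (1 + 0.03 − 0.85)/(1.5 − 0.85) = 0.1800/0.6500 = 0.2769
Terminal stock prices: S_uuu = 303.8, S_uud = 172.1, S_udd = 97.54, S_ddd = 55.27
Terminal payoffs (S − K): max(228.8, 0) = 228.8, max(97.12, 0) = 97.12, max(22.54, 0) = 22.54, max(-19.73, 0) = 0
Node uu (S = 202.5): V_uu = 1/1.03·[0.2769·228.7500 + 0.7231·97.1250] = 129.6845
Node ud (S = 114.8): V_ud = 1/1.03·[0.2769·97.1250 + 0.7231·22.5375] = 41.9345
Node dd (S = 65.02): V_dd = 1/1.03·[0.2769·22.5375 + 0.7231·0.0000] = 6.0594
Node u (S = 135): V_u = 1/1.03·[0.2769·129.6845 + 0.7231·41.9345] = 64.3053
Node d (S = 76.5): V_d = 1/1.03·[0.2769·41.9345 + 0.7231·6.0594] = 15.5282
Node 0 (S = 90): V_0 = 1/1.03·[0.2769·64.3053 + 0.7231·15.5282] = 28.1900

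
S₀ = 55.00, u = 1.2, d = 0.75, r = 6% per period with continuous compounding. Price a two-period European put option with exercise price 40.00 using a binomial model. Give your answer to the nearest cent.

0.76

Risk-neutral probability p = (e^0.06 − 0.75)/(1.2 − 0.75) = 0.3118/0.4500 = 0.6930
Terminal stock prices: S_uu = 79.2, S_ud = 49.5, S_dd = 30.94
Terminal payoffs (K − S): max(-39.2, 0) = 0, max(-9.5, 0) = 0, max(9.062, 0) = 9.062
Node u (S = 66): V_u = e^(−0.06)·[0.6930·0.0000 + 0.3070·0.0000] = 0.0000
Node d (S = 41.25): V_d = e^(−0.06)·[0.6930·0.0000 + 0.3070·9.0625] = 2.6204
Node 0 (S = 55): V_0 = e^(−0.06)·[0.6930·0.0000 + 0.3070·2.6204] = 0.7577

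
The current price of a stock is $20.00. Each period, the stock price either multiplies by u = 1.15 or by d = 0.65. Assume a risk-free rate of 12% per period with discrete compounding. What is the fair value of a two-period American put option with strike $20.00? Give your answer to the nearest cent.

Risk-neutral probability p = (1 + 0.12 − 0.65)/(1.15 − 0.65) = 0.4700/0.5000 = 0.9400
Terminal stock prices: S_uu = 26.45, S_ud = 14.95, S_dd = 8.45
Terminal payoffs (K − S): max(-6.45, 0) = 0, max(5.05, 0) = 5.05, max(11.55, 0) = 11.55
Node u (S = 23): continuation = 1/1.12·[0.9400·0.0000 + 0.0600·5.0500] = 0.2705; exercise value = 0.0000 ≤ continuation, so V_u = 0.2705
Node d (S = 13): continuation = 1/1.12·[0.9400·5.0500 + 0.0600·11.5500] = 4.8571; exercise value = 7.0000 > continuation, so V_d = 7.0000 (exercise)
Node 0 (S = 20): continuation = 1/1.12·[0.9400·0.2705 + 0.0600·7.0000] = 0.6021; exercise value = 0.0000 ≤ continuation, so V_0 = 0.6021

$0.60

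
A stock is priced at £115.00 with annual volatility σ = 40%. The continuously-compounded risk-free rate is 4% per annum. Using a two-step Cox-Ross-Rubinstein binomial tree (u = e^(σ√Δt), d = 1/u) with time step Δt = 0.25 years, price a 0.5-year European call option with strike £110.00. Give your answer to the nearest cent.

CRR parameters: u = e^(σ√Δt) = e^(0.4·√0.25) = 1.2214, d = 1/u = 0.8187
Per-period rate: rΔt = 0.04·0.25 = 0.01, so R = e^0.01 = 1.0101
Risk-neutral probability p = (e^0.01 − 0.8187)/(1.2214 − 0.8187) = 0.1913/0.4027 = 0.4751
Terminal stock prices: S_uu = 171.6, S_ud = 115, S_dd = 77.09
Terminal payoffs (S − K): max(61.56, 0) = 61.56, max(5, 0) = 5, max(-32.91, 0) = 0
Node u (S = 140.5): V_u = e^(−0.01)·[0.4751·61.5598 + 0.5249·5.0000] = 31.5558
Node d (S = 94.15): V_d = e^(−0.01)·[0.4751·5.0000 + 0.5249·0.0000] = 2.3520
Node 0 (S = 115): V_0 = e^(−0.01)·[0.4751·31.5558 + 0.5249·2.3520] = 16.0660

£16.07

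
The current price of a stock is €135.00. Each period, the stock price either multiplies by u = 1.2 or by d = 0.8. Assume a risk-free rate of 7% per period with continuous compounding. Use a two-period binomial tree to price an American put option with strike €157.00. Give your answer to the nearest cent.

Risk-neutral probability p = (e^0.07 − 0.8)/(1.2 − 0.8) = 0.2725/0.4000 = 0.6813
Terminal stock prices: S_uu = 194.4, S_ud = 129.6, S_dd = 86.4
Terminal payoffs (K − S): max(-37.4, 0) = 0, max(27.4, 0) = 27.4, max(70.6, 0) = 70.6
Node u (S = 162): continuation = e^(−0.07)·[0.6813·0.0000 + 0.3187·27.4000] = 8.1428; exercise value = 0.0000 ≤ continuation, so V_u = 8.1428
Node d (S = 108): continuation = e^(−0.07)·[0.6813·27.4000 + 0.3187·70.6000] = 38.3858; exercise value = 49.0000 > continuation, so V_d = 49.0000 (exercise)
Node 0 (S = 135): continuation = e^(−0.07)·[0.6813·8.1428 + 0.3187·49.0000] = 19.7343; exercise value = 22.0000 > continuation, so V_0 = 22.0000 (exercise)

€22.00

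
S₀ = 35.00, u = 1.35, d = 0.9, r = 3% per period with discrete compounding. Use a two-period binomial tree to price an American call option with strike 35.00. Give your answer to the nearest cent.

Risk-neutral probability p = (1 + 0.03 − 0.9)/(1.35 − 0.9) = 0.1300/0.4500 = 0.2889
Terminal stock prices: S_uu = 63.79, S_ud = 42.52, S_dd = 28.35
Terminal payoffs (S − K): max(28.79, 0) = 28.79, max(7.525, 0) = 7.525, max(-6.65, 0) = 0
Node u (S = 47.25): continuation = 1/1.03·[0.2889·28.7875 + 0.7111·7.5250] = 13.2694; exercise value = 12.2500 ≤ continuation, so V_u = 13.2694
Node d (S = 31.5): continuation = 1/1.03·[0.2889·7.5250 + 0.7111·0.0000] = 2.1106; exercise value = 0.0000 ≤ continuation, so V_d = 2.1106
Node 0 (S = 35): continuation = 1/1.03·[0.2889·13.2694 + 0.7111·2.1106] = 5.1789; exercise value = 0.0000 ≤ continuation, so V_0 = 5.1789

5.18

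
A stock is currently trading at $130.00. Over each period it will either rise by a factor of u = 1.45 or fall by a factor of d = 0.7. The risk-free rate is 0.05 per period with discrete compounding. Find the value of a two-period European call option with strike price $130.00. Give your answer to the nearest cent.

$29.19

Risk-neutral probability p = (1 + 0.05 − 0.7)/(1.45 − 0.7) = 0.3500/0.7500 = 0.4667
Terminal stock prices: S_uu = 273.3, S_ud = 131.9, S_dd = 63.7
Terminal payoffs (S − K): max(143.3, 0) = 143.3, max(1.95, 0) = 1.95, max(-66.3, 0) = 0
Node u (S = 188.5): V_u = 1/1.05·[0.4667·143.3250 + 0.5333·1.9500] = 64.6905
Node d (S = 91): V_d = 1/1.05·[0.4667·1.9500 + 0.5333·0.0000] = 0.8667
Node 0 (S = 130): V_0 = 1/1.05·[0.4667·64.6905 + 0.5333·0.8667] = 29.1915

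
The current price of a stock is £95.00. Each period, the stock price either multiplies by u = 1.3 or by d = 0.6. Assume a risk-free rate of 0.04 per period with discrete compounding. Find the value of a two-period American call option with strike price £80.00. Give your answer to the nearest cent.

Risk-neutral probability p = (1 + 0.04 − 0.6)/(1.3 − 0.6) = 0.4400/0.7000 = 0.6286
Terminal stock prices: S_uu = 160.6, S_ud = 74.1, S_dd = 34.2
Terminal payoffs (S − K): max(80.55, 0) = 80.55, max(-5.9, 0) = 0, max(-45.8, 0) = 0
Node u (S = 123.5): continuation = 1/1.04·[0.6286·80.5500 + 0.3714·0.0000] = 48.6841; exercise value = 43.5000 ≤ continuation, so V_u = 48.6841
Node d (S = 57): continuation = 1/1.04·[0.6286·0.0000 + 0.3714·0.0000] = 0.0000; exercise value = 0.0000 ≤ continuation, so V_d = 0.0000
Node 0 (S = 95): continuation = 1/1.04·[0.6286·48.6841 + 0.3714·0.0000] = 29.4244; exercise value = 15.0000 ≤ continuation, so V_0 = 29.4244

£29.42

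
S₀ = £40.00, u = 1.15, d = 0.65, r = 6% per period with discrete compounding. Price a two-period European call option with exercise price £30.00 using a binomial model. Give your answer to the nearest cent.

Risk-neutral probability p = (1 + 0.06 − 0.65)/(1.15 − 0.65) = 0.4100/0.5000 = 0.8200
Terminal stock prices: S_uu = 52.9, S_ud = 29.9, S_dd = 16.9
Terminal payoffs (S − K): max(22.9, 0) = 22.9, max(-0.1, 0) = 0, max(-13.1, 0) = 0
Node u (S = 46): V_u = 1/1.06·[0.8200·22.9000 + 0.1800·0.0000] = 17.7151
Node d (S = 26): V_d = 1/1.06·[0.8200·0.0000 + 0.1800·0.0000] = 0.0000
Node 0 (S = 40): V_0 = 1/1.06·[0.8200·17.7151 + 0.1800·0.0000] = 13.7041

£13.70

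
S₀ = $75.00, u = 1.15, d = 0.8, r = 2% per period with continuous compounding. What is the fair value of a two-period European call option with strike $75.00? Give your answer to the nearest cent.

$9.20

Risk-neutral probability p = (e^0.02 − 0.8)/(1.15 − 0.8) = 0.2202/0.3500 = 0.6291
Terminal stock prices: S_uu = 99.19, S_ud = 69, S_dd = 48
Terminal payoffs (S − K): max(24.19, 0) = 24.19, max(-6, 0) = 0, max(-27, 0) = 0
Node u (S = 86.25): V_u = e^(−0.02)·[0.6291·24.1875 + 0.3709·0.0000] = 14.9162
Node d (S = 60): V_d = e^(−0.02)·[0.6291·0.0000 + 0.3709·0.0000] = 0.0000
Node 0 (S = 75): V_0 = e^(−0.02)·[0.6291·14.9162 + 0.3709·0.0000] = 9.1986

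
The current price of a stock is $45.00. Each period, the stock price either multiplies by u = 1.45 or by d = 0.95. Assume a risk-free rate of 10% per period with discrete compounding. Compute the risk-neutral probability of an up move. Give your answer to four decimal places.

p = 0.3000

Risk-neutral probability p = (1 + 0.1 − 0.95)/(1.45 − 0.95) = 0.1500/0.5000 = 0.3000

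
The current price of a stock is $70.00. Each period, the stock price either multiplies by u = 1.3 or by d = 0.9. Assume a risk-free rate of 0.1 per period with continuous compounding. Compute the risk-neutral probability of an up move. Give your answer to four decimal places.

p = 0.5129

Risk-neutral probability p = (e^0.1 − 0.9)/(1.3 − 0.9) = 0.2052/0.4000 = 0.5129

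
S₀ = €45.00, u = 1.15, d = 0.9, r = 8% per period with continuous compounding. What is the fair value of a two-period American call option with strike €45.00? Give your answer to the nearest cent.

€7.17

Risk-neutral probability p = (e^0.08 − 0.9)/(1.15 − 0.9) = 0.1833/0.2500 = 0.7331
Terminal stock prices: S_uu = 59.51, S_ud = 46.57, S_dd = 36.45
Terminal payoffs (S − K): max(14.51, 0) = 14.51, max(1.575, 0) = 1.575, max(-8.55, 0) = 0
Node u (S = 51.75): continuation = e^(−0.08)·[0.7331·14.5125 + 0.2669·1.5750] = 10.2098; exercise value = 6.7500 ≤ continuation, so V_u = 10.2098
Node d (S = 40.5): continuation = e^(−0.08)·[0.7331·1.5750 + 0.2669·0.0000] = 1.0659; exercise value = 0.0000 ≤ continuation, so V_d = 1.0659
Node 0 (S = 45): continuation = e^(−0.08)·[0.7331·10.2098 + 0.2669·1.0659] = 7.1724; exercise value = 0.0000 ≤ continuation, so V_0 = 7.1724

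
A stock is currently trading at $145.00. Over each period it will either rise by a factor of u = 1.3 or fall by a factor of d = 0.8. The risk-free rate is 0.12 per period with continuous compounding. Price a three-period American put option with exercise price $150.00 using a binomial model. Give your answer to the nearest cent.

Risk-neutral probability p = (e^0.12 − 0.8)/(1.3 − 0.8) = 0.3275/0.5000 = 0.6550
Terminal stock prices: S_uuu = 318.6, S_uud = 196, S_udd = 120.6, S_ddd = 74.24
Terminal payoffs (K − S): max(-168.6, 0) = 0, max(-46.04, 0) = 0, max(29.36, 0) = 29.36, max(75.76, 0) = 75.76
Node uu (S = 245.1): continuation = e^(−0.12)·[0.6550·0.0000 + 0.3450·0.0000] = 0.0000; exercise value = 0.0000 ≤ continuation, so V_uu = 0.0000
Node ud (S = 150.8): continuation = e^(−0.12)·[0.6550·0.0000 + 0.3450·29.3600] = 8.9840; exercise value = 0.0000 ≤ continuation, so V_ud = 8.9840
Node dd (S = 92.8): continuation = e^(−0.12)·[0.6550·29.3600 + 0.3450·75.7600] = 40.2381; exercise value = 57.2000 > continuation, so V_dd = 57.2000 (exercise)
Node u (S = 188.5): continuation = e^(−0.12)·[0.6550·0.0000 + 0.3450·8.9840] = 2.7490; exercise value = 0.0000 ≤ continuation, so V_u = 2.7490
Node d (S = 116): continuation = e^(−0.12)·[0.6550·8.9840 + 0.3450·57.2000] = 22.7218; exercise value = 34.0000 > continuation, so V_d = 34.0000 (exercise)
Node 0 (S = 145): continuation = e^(−0.12)·[0.6550·2.7490 + 0.3450·34.0000] = 12.0008; exercise value = 5.0000 ≤ continuation, so V_0 = 12.0008

$12.00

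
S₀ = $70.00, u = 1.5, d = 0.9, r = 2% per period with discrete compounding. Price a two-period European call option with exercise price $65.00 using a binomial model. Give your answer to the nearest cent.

Risk-neutral probability p = (1 + 0.02 − 0.9)/(1.5 − 0.9) = 0.1200/0.6000 = 0.2000
Terminal stock prices: S_uu = 157.5, S_ud = 94.5, S_dd = 56.7
Terminal payoffs (S − K): max(92.5, 0) = 92.5, max(29.5, 0) = 29.5, max(-8.3, 0) = 0
Node u (S = 105): V_u = 1/1.02·[0.2000·92.5000 + 0.8000·29.5000] = 41.2745
Node d (S = 63): V_d = 1/1.02·[0.2000·29.5000 + 0.8000·0.0000] = 5.7843
Node 0 (S = 70): V_0 = 1/1.02·[0.2000·41.2745 + 0.8000·5.7843] = 12.6298

$12.63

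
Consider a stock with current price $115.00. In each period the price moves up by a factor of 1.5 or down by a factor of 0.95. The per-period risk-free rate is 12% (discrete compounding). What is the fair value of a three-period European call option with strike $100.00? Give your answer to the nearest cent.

Risk-neutral probability p = (1 + 0.12 − 0.95)/(1.5 − 0.95) = 0.1700/0.5500 = 0.3091
Terminal stock prices: S_uuu = 388.1, S_uud = 245.8, S_udd = 155.7, S_ddd = 98.6
Terminal payoffs (S − K): max(288.1, 0) = 288.1, max(145.8, 0) = 145.8, max(55.68, 0) = 55.68, max(-1.402, 0) = 0
Node uu (S = 258.8): V_uu = 1/1.12·[0.3091·288.1250 + 0.6909·145.8125] = 169.4643
Node ud (S = 163.9): V_ud = 1/1.12·[0.3091·145.8125 + 0.6909·55.6813] = 74.5893
Node dd (S = 103.8): V_dd = 1/1.12·[0.3091·55.6813 + 0.6909·0.0000] = 15.3666
Node u (S = 172.5): V_u = 1/1.12·[0.3091·169.4643 + 0.6909·74.5893] = 92.7806
Node d (S = 109.2): V_d = 1/1.12·[0.3091·74.5893 + 0.6909·15.3666] = 30.0641
Node 0 (S = 115): V_0 = 1/1.12·[0.3091·92.7806 + 0.6909·30.0641] = 44.1511

$44.15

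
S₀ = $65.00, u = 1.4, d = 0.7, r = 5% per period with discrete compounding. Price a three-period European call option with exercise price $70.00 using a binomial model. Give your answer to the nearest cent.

Risk-neutral probability p = (1 + 0.05 − 0.7)/(1.4 − 0.7) = 0.3500/0.7000 = 0.5000
Terminal stock prices: S_uuu = 178.4, S_uud = 89.18, S_udd = 44.59, S_ddd = 22.29
Terminal payoffs (S − K): max(108.4, 0) = 108.4, max(19.18, 0) = 19.18, max(-25.41, 0) = 0, max(-47.71, 0) = 0
Node uu (S = 127.4): V_uu = 1/1.05·[0.5000·108.3600 + 0.5000·19.1800] = 60.7333
Node ud (S = 63.7): V_ud = 1/1.05·[0.5000·19.1800 + 0.5000·0.0000] = 9.1333
Node dd (S = 31.85): V_dd = 1/1.05·[0.5000·0.0000 + 0.5000·0.0000] = 0.0000
Node u (S = 91): V_u = 1/1.05·[0.5000·60.7333 + 0.5000·9.1333] = 33.2698
Node d (S = 45.5): V_d = 1/1.05·[0.5000·9.1333 + 0.5000·0.0000] = 4.3492
Node 0 (S = 65): V_0 = 1/1.05·[0.5000·33.2698 + 0.5000·4.3492] = 17.9138

$17.91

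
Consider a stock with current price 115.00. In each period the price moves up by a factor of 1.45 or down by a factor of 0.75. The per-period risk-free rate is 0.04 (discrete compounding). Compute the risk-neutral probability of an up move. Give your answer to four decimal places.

Risk-neutral probability p = (1 + 0.04 − 0.75)/(1.45 − 0.75) = 0.2900/0.7000 = 0.4143

p = 0.4143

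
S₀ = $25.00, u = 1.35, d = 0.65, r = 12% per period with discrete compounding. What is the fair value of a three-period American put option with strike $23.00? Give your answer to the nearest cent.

$2.43

Risk-neutral probability p = (1 + 0.12 − 0.65)/(1.35 − 0.65) = 0.4700/0.7000 = 0.6714
Terminal stock prices: S_uuu = 61.51, S_uud = 29.62, S_udd = 14.26, S_ddd = 6.866
Terminal payoffs (K − S): max(-38.51, 0) = 0, max(-6.616, 0) = 0, max(8.741, 0) = 8.741, max(16.13, 0) = 16.13
Node uu (S = 45.56): continuation = 1/1.12·[0.6714·0.0000 + 0.3286·0.0000] = 0.0000; exercise value = 0.0000 ≤ continuation, so V_uu = 0.0000
Node ud (S = 21.94): continuation = 1/1.12·[0.6714·0.0000 + 0.3286·8.7406] = 2.5642; exercise value = 1.0625 ≤ continuation, so V_ud = 2.5642
Node dd (S = 10.56): continuation = 1/1.12·[0.6714·8.7406 + 0.3286·16.1344] = 9.9732; exercise value = 12.4375 > continuation, so V_dd = 12.4375 (exercise)
Node u (S = 33.75): continuation = 1/1.12·[0.6714·0.0000 + 0.3286·2.5642] = 0.7523; exercise value = 0.0000 ≤ continuation, so V_u = 0.7523
Node d (S = 16.25): continuation = 1/1.12·[0.6714·2.5642 + 0.3286·12.4375] = 5.1860; exercise value = 6.7500 > continuation, so V_d = 6.7500 (exercise)
Node 0 (S = 25): continuation = 1/1.12·[0.6714·0.7523 + 0.3286·6.7500] = 2.4312; exercise value = 0.0000 ≤ continuation, so V_0 = 2.4312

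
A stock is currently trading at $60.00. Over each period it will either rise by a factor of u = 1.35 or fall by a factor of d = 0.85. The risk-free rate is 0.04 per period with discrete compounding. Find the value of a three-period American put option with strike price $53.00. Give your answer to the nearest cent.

Risk-neutral probability p = (1 + 0.04 − 0.85)/(1.35 − 0.85) = 0.1900/0.5000 = 0.3800
Terminal stock prices: S_uuu = 147.6, S_uud = 92.95, S_udd = 58.52, S_ddd = 36.85
Terminal payoffs (K − S): max(-94.62, 0) = 0, max(-39.95, 0) = 0, max(-5.522, 0) = 0, max(16.15, 0) = 16.15
Node uu (S = 109.4): continuation = 1/1.04·[0.3800·0.0000 + 0.6200·0.0000] = 0.0000; exercise value = 0.0000 ≤ continuation, so V_uu = 0.0000
Node ud (S = 68.85): continuation = 1/1.04·[0.3800·0.0000 + 0.6200·0.0000] = 0.0000; exercise value = 0.0000 ≤ continuation, so V_ud = 0.0000
Node dd (S = 43.35): continuation = 1/1.04·[0.3800·0.0000 + 0.6200·16.1525] = 9.6294; exercise value = 9.6500 > continuation, so V_dd = 9.6500 (exercise)
Node u (S = 81): continuation = 1/1.04·[0.3800·0.0000 + 0.6200·0.0000] = 0.0000; exercise value = 0.0000 ≤ continuation, so V_u = 0.0000
Node d (S = 51): continuation = 1/1.04·[0.3800·0.0000 + 0.6200·9.6500] = 5.7529; exercise value = 2.0000 ≤ continuation, so V_d = 5.7529
Node 0 (S = 60): continuation = 1/1.04·[0.3800·0.0000 + 0.6200·5.7529] = 3.4296; exercise value = 0.0000 ≤ continuation, so V_0 = 3.4296

$3.43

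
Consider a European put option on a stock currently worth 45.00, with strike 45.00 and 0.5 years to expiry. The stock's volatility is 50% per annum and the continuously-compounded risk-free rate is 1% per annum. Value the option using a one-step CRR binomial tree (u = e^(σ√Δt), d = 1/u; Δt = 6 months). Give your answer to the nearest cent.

CRR parameters: u = e^(σ√Δt) = e^(0.5·√0.5) = 1.4241, d = 1/u = 0.7022
Per-period rate: rΔt = 0.01·0.5 = 0.005, so R = e^0.005 = 1.0050
Risk-neutral probability p = (e^0.005 − 0.7022)/(1.4241 − 0.7022) = 0.3028/0.7219 = 0.4195
Terminal stock prices: S_u = 64.09, S_d = 31.6
Terminal payoffs (K − S): max(-19.09, 0) = 0, max(13.4, 0) = 13.4
Node 0 (S = 45): V_0 = e^(−0.005)·[0.4195·0.0000 + 0.5805·13.4015] = 7.7413

7.74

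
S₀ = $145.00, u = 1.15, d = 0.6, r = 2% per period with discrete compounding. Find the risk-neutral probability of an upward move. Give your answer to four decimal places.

Risk-neutral probability p = (1 + 0.02 − 0.6)/(1.15 − 0.6) = 0.4200/0.5500 = 0.7636

p = 0.7636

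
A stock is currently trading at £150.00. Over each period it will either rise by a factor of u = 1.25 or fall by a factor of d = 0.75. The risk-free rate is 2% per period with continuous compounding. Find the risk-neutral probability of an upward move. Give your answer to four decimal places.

Risk-neutral probability p = (e^0.02 − 0.75)/(1.25 − 0.75) = 0.2702/0.5000 = 0.5404

p = 0.5404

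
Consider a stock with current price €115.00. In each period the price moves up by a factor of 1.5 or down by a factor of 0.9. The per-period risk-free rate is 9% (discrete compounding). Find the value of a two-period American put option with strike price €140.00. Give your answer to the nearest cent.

Risk-neutral probability p = (1 + 0.09 − 0.9)/(1.5 − 0.9) = 0.1900/0.6000 = 0.3167
Terminal stock prices: S_uu = 258.8, S_ud = 155.2, S_dd = 93.15
Terminal payoffs (K − S): max(-118.8, 0) = 0, max(-15.25, 0) = 0, max(46.85, 0) = 46.85
Node u (S = 172.5): continuation = 1/1.09·[0.3167·0.0000 + 0.6833·0.0000] = 0.0000; exercise value = 0.0000 ≤ continuation, so V_u = 0.0000
Node d (S = 103.5): continuation = 1/1.09·[0.3167·0.0000 + 0.6833·46.8500] = 29.3708; exercise value = 36.5000 > continuation, so V_d = 36.5000 (exercise)
Node 0 (S = 115): continuation = 1/1.09·[0.3167·0.0000 + 0.6833·36.5000] = 22.8823; exercise value = 25.0000 > continuation, so V_0 = 25.0000 (exercise)

€25.00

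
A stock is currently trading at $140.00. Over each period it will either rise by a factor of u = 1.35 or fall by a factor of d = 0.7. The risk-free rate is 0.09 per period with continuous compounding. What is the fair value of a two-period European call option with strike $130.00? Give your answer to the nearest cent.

$39.36

Risk-neutral probability p = (e^0.09 − 0.7)/(1.35 − 0.7) = 0.3942/0.6500 = 0.6064
Terminal stock prices: S_uu = 255.2, S_ud = 132.3, S_dd = 68.6
Terminal payoffs (S − K): max(125.2, 0) = 125.2, max(2.3, 0) = 2.3, max(-61.4, 0) = 0
Node u (S = 189): V_u = e^(−0.09)·[0.6064·125.1500 + 0.3936·2.3000] = 70.1889
Node d (S = 98): V_d = e^(−0.09)·[0.6064·2.3000 + 0.3936·0.0000] = 1.2747
Node 0 (S = 140): V_0 = e^(−0.09)·[0.6064·70.1889 + 0.3936·1.2747] = 39.3592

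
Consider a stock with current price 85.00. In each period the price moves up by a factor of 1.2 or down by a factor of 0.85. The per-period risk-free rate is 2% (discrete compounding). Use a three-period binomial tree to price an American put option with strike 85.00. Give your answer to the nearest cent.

8.73

Risk-neutral probability p = (1 + 0.02 − 0.85)/(1.2 − 0.85) = 0.1700/0.3500 = 0.4857
Terminal stock prices: S_uuu = 146.9, S_uud = 104, S_udd = 73.69, S_ddd = 52.2
Terminal payoffs (K − S): max(-61.88, 0) = 0, max(-19.04, 0) = 0, max(11.31, 0) = 11.31, max(32.8, 0) = 32.8
Node uu (S = 122.4): continuation = 1/1.02·[0.4857·0.0000 + 0.5143·0.0000] = 0.0000; exercise value = 0.0000 ≤ continuation, so V_uu = 0.0000
Node ud (S = 86.7): continuation = 1/1.02·[0.4857·0.0000 + 0.5143·11.3050] = 5.7000; exercise value = 0.0000 ≤ continuation, so V_ud = 5.7000
Node dd (S = 61.41): continuation = 1/1.02·[0.4857·11.3050 + 0.5143·32.7994] = 21.9208; exercise value = 23.5875 > continuation, so V_dd = 23.5875 (exercise)
Node u (S = 102): continuation = 1/1.02·[0.4857·0.0000 + 0.5143·5.7000] = 2.8739; exercise value = 0.0000 ≤ continuation, so V_u = 2.8739
Node d (S = 72.25): continuation = 1/1.02·[0.4857·5.7000 + 0.5143·23.5875] = 14.6071; exercise value = 12.7500 ≤ continuation, so V_d = 14.6071
Node 0 (S = 85): continuation = 1/1.02·[0.4857·2.8739 + 0.5143·14.6071] = 8.7335; exercise value = 0.0000 ≤ continuation, so V_0 = 8.7335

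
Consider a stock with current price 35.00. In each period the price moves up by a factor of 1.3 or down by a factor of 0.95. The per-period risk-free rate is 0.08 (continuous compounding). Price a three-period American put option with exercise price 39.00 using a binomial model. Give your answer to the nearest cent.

4.00

Risk-neutral probability p = (e^0.08 − 0.95)/(1.3 − 0.95) = 0.1333/0.3500 = 0.3808
Terminal stock prices: S_uuu = 76.89, S_uud = 56.19, S_udd = 41.06, S_ddd = 30.01
Terminal payoffs (K − S): max(-37.89, 0) = 0, max(-17.19, 0) = 0, max(-2.064, 0) = 0, max(8.992, 0) = 8.992
Node uu (S = 59.15): continuation = e^(−0.08)·[0.3808·0.0000 + 0.6192·0.0000] = 0.0000; exercise value = 0.0000 ≤ continuation, so V_uu = 0.0000
Node ud (S = 43.23): continuation = e^(−0.08)·[0.3808·0.0000 + 0.6192·0.0000] = 0.0000; exercise value = 0.0000 ≤ continuation, so V_ud = 0.0000
Node dd (S = 31.59): continuation = e^(−0.08)·[0.3808·0.0000 + 0.6192·8.9919] = 5.1395; exercise value = 7.4125 > continuation, so V_dd = 7.4125 (exercise)
Node u (S = 45.5): continuation = e^(−0.08)·[0.3808·0.0000 + 0.6192·0.0000] = 0.0000; exercise value = 0.0000 ≤ continuation, so V_u = 0.0000
Node d (S = 33.25): continuation = e^(−0.08)·[0.3808·0.0000 + 0.6192·7.4125] = 4.2368; exercise value = 5.7500 > continuation, so V_d = 5.7500 (exercise)
Node 0 (S = 35): continuation = e^(−0.08)·[0.3808·0.0000 + 0.6192·5.7500] = 3.2866; exercise value = 4.0000 > continuation, so V_0 = 4.0000 (exercise)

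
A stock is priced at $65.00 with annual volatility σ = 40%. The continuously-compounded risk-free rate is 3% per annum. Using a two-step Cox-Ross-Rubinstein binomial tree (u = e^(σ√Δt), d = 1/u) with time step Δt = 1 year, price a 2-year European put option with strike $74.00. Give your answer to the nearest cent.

CRR parameters: u = e^(σ√Δt) = e^(0.4·√1) = 1.4918, d = 1/u = 0.6703
Per-period rate: rΔt = 0.03·1 = 0.03, so R = e^0.03 = 1.0305
Risk-neutral probability p = (e^0.03 − 0.6703)/(1.4918 − 0.6703) = 0.3601/0.8215 = 0.4384
Terminal stock prices: S_uu = 144.7, S_ud = 65, S_dd = 29.21
Terminal payoffs (K − S): max(-70.66, 0) = 0, max(9, 0) = 9, max(44.79, 0) = 44.79
Node u (S = 96.97): V_u = e^(−0.03)·[0.4384·0.0000 + 0.5616·9.0000] = 4.9052
Node d (S = 43.57): V_d = e^(−0.03)·[0.4384·9.0000 + 0.5616·44.7936] = 28.2422
Node 0 (S = 65): V_0 = e^(−0.03)·[0.4384·4.9052 + 0.5616·28.2422] = 17.4793

$17.48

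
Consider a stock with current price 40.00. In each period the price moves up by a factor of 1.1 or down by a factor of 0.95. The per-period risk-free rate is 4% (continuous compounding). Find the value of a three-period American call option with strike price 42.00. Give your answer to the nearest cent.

Risk-neutral probability p = (e^0.04 − 0.95)/(1.1 − 0.95) = 0.0908/0.1500 = 0.6054
Terminal stock prices: S_uuu = 53.24, S_uud = 45.98, S_udd = 39.71, S_ddd = 34.29
Terminal payoffs (S − K): max(11.24, 0) = 11.24, max(3.98, 0) = 3.98, max(-2.29, 0) = 0, max(-7.705, 0) = 0
Node uu (S = 48.4): continuation = e^(−0.04)·[0.6054·11.2400 + 0.3946·3.9800] = 8.0468; exercise value = 6.4000 ≤ continuation, so V_uu = 8.0468
Node ud (S = 41.8): continuation = e^(−0.04)·[0.6054·3.9800 + 0.3946·0.0000] = 2.3150; exercise value = 0.0000 ≤ continuation, so V_ud = 2.3150
Node dd (S = 36.1): continuation = e^(−0.04)·[0.6054·0.0000 + 0.3946·0.0000] = 0.0000; exercise value = 0.0000 ≤ continuation, so V_dd = 0.0000
Node u (S = 44): continuation = e^(−0.04)·[0.6054·8.0468 + 0.3946·2.3150] = 5.5583; exercise value = 2.0000 ≤ continuation, so V_u = 5.5583
Node d (S = 38): continuation = e^(−0.04)·[0.6054·2.3150 + 0.3946·0.0000] = 1.3466; exercise value = 0.0000 ≤ continuation, so V_d = 1.3466
Node 0 (S = 40): continuation = e^(−0.04)·[0.6054·5.5583 + 0.3946·1.3466] = 3.7436; exercise value = 0.0000 ≤ continuation, so V_0 = 3.7436

3.74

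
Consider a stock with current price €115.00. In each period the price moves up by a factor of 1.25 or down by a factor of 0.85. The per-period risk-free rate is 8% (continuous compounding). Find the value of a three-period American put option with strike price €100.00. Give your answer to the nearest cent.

€2.50

Risk-neutral probability p = (e^0.08 − 0.85)/(1.25 − 0.85) = 0.2333/0.4000 = 0.5832
Terminal stock prices: S_uuu = 224.6, S_uud = 152.7, S_udd = 103.9, S_ddd = 70.62
Terminal payoffs (K − S): max(-124.6, 0) = 0, max(-52.73, 0) = 0, max(-3.859, 0) = 0, max(29.38, 0) = 29.38
Node uu (S = 179.7): continuation = e^(−0.08)·[0.5832·0.0000 + 0.4168·0.0000] = 0.0000; exercise value = 0.0000 ≤ continuation, so V_uu = 0.0000
Node ud (S = 122.2): continuation = e^(−0.08)·[0.5832·0.0000 + 0.4168·0.0000] = 0.0000; exercise value = 0.0000 ≤ continuation, so V_ud = 0.0000
Node dd (S = 83.09): continuation = e^(−0.08)·[0.5832·0.0000 + 0.4168·29.3756] = 11.3019; exercise value = 16.9125 > continuation, so V_dd = 16.9125 (exercise)
Node u (S = 143.8): continuation = e^(−0.08)·[0.5832·0.0000 + 0.4168·0.0000] = 0.0000; exercise value = 0.0000 ≤ continuation, so V_u = 0.0000
Node d (S = 97.75): continuation = e^(−0.08)·[0.5832·0.0000 + 0.4168·16.9125] = 6.5069; exercise value = 2.2500 ≤ continuation, so V_d = 6.5069
Node 0 (S = 115): continuation = e^(−0.08)·[0.5832·0.0000 + 0.4168·6.5069] = 2.5035; exercise value = 0.0000 ≤ continuation, so V_0 = 2.5035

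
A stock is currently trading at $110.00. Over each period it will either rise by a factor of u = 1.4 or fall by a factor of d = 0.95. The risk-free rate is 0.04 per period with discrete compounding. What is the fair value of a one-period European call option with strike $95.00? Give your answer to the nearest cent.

$18.65

Risk-neutral probability p = (1 + 0.04 − 0.95)/(1.4 − 0.95) = 0.0900/0.4500 = 0.2000
Terminal stock prices: S_u = 154, S_d = 104.5
Terminal payoffs (S − K): max(59, 0) = 59, max(9.5, 0) = 9.5
Node 0 (S = 110): V_0 = 1/1.04·[0.2000·59.0000 + 0.8000·9.5000] = 18.6538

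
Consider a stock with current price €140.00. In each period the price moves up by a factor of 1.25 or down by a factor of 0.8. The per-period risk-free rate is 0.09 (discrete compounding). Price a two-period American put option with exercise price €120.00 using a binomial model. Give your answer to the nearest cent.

€3.23

Risk-neutral probability p = (1 + 0.09 − 0.8)/(1.25 − 0.8) = 0.2900/0.4500 = 0.6444
Terminal stock prices: S_uu = 218.8, S_ud = 140, S_dd = 89.6
Terminal payoffs (K − S): max(-98.75, 0) = 0, max(-20, 0) = 0, max(30.4, 0) = 30.4
Node u (S = 175): continuation = 1/1.09·[0.6444·0.0000 + 0.3556·0.0000] = 0.0000; exercise value = 0.0000 ≤ continuation, so V_u = 0.0000
Node d (S = 112): continuation = 1/1.09·[0.6444·0.0000 + 0.3556·30.4000] = 9.9164; exercise value = 8.0000 ≤ continuation, so V_d = 9.9164
Node 0 (S = 140): continuation = 1/1.09·[0.6444·0.0000 + 0.3556·9.9164] = 3.2347; exercise value = 0.0000 ≤ continuation, so V_0 = 3.2347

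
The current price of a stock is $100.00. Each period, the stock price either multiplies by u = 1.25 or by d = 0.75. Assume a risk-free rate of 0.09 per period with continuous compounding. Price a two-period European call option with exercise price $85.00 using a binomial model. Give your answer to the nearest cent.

Risk-neutral probability p = (e^0.09 − 0.75)/(1.25 − 0.75) = 0.3442/0.5000 = 0.6883
Terminal stock prices: S_uu = 156.2, S_ud = 93.75, S_dd = 56.25
Terminal payoffs (S − K): max(71.25, 0) = 71.25, max(8.75, 0) = 8.75, max(-28.75, 0) = 0
Node u (S = 125): V_u = e^(−0.09)·[0.6883·71.2500 + 0.3117·8.7500] = 47.3158
Node d (S = 75): V_d = e^(−0.09)·[0.6883·8.7500 + 0.3117·0.0000] = 5.5047
Node 0 (S = 100): V_0 = e^(−0.09)·[0.6883·47.3158 + 0.3117·5.5047] = 31.3344

$31.33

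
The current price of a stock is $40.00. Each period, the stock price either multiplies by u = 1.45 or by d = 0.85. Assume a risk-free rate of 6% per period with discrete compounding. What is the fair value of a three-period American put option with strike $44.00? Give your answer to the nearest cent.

$6.39

Risk-neutral probability p = (1 + 0.06 − 0.85)/(1.45 − 0.85) = 0.2100/0.6000 = 0.3500
Terminal stock prices: S_uuu = 121.9, S_uud = 71.48, S_udd = 41.9, S_ddd = 24.56
Terminal payoffs (K − S): max(-77.94, 0) = 0, max(-27.48, 0) = 0, max(2.095, 0) = 2.095, max(19.44, 0) = 19.44
Node uu (S = 84.1): continuation = 1/1.06·[0.3500·0.0000 + 0.6500·0.0000] = 0.0000; exercise value = 0.0000 ≤ continuation, so V_uu = 0.0000
Node ud (S = 49.3): continuation = 1/1.06·[0.3500·0.0000 + 0.6500·2.0950] = 1.2847; exercise value = 0.0000 ≤ continuation, so V_ud = 1.2847
Node dd (S = 28.9): continuation = 1/1.06·[0.3500·2.0950 + 0.6500·19.4350] = 12.6094; exercise value = 15.1000 > continuation, so V_dd = 15.1000 (exercise)
Node u (S = 58): continuation = 1/1.06·[0.3500·0.0000 + 0.6500·1.2847] = 0.7878; exercise value = 0.0000 ≤ continuation, so V_u = 0.7878
Node d (S = 34): continuation = 1/1.06·[0.3500·1.2847 + 0.6500·15.1000] = 9.6836; exercise value = 10.0000 > continuation, so V_d = 10.0000 (exercise)
Node 0 (S = 40): continuation = 1/1.06·[0.3500·0.7878 + 0.6500·10.0000] = 6.3922; exercise value = 4.0000 ≤ continuation, so V_0 = 6.3922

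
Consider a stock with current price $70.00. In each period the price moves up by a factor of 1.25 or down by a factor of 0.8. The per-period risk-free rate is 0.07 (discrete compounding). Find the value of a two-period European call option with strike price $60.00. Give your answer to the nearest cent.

$19.72

Risk-neutral probability p = (1 + 0.07 − 0.8)/(1.25 − 0.8) = 0.2700/0.4500 = 0.6000
Terminal stock prices: S_uu = 109.4, S_ud = 70, S_dd = 44.8
Terminal payoffs (S − K): max(49.38, 0) = 49.38, max(10, 0) = 10, max(-15.2, 0) = 0
Node u (S = 87.5): V_u = 1/1.07·[0.6000·49.3750 + 0.4000·10.0000] = 31.4252
Node d (S = 56): V_d = 1/1.07·[0.6000·10.0000 + 0.4000·0.0000] = 5.6075
Node 0 (S = 70): V_0 = 1/1.07·[0.6000·31.4252 + 0.4000·5.6075] = 19.7179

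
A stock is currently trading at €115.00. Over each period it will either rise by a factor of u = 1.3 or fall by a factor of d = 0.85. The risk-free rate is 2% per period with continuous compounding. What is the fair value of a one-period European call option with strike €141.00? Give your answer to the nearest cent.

€3.15

Risk-neutral probability p = (e^0.02 − 0.85)/(1.3 − 0.85) = 0.1702/0.4500 = 0.3782
Terminal stock prices: S_u = 149.5, S_d = 97.75
Terminal payoffs (S − K): max(8.5, 0) = 8.5, max(-43.25, 0) = 0
Node 0 (S = 115): V_0 = e^(−0.02)·[0.3782·8.5000 + 0.6218·0.0000] = 3.1513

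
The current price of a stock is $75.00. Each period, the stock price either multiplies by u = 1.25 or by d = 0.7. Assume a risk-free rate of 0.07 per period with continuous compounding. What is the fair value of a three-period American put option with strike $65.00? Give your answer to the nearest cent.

Risk-neutral probability p = (e^0.07 − 0.7)/(1.25 − 0.7) = 0.3725/0.5500 = 0.6773
Terminal stock prices: S_uuu = 146.5, S_uud = 82.03, S_udd = 45.94, S_ddd = 25.72
Terminal payoffs (K − S): max(-81.48, 0) = 0, max(-17.03, 0) = 0, max(19.06, 0) = 19.06, max(39.28, 0) = 39.28
Node uu (S = 117.2): continuation = e^(−0.07)·[0.6773·0.0000 + 0.3227·0.0000] = 0.0000; exercise value = 0.0000 ≤ continuation, so V_uu = 0.0000
Node ud (S = 65.62): continuation = e^(−0.07)·[0.6773·0.0000 + 0.3227·19.0625] = 5.7358; exercise value = 0.0000 ≤ continuation, so V_ud = 5.7358
Node dd (S = 36.75): continuation = e^(−0.07)·[0.6773·19.0625 + 0.3227·39.2750] = 23.8556; exercise value = 28.2500 > continuation, so V_dd = 28.2500 (exercise)
Node u (S = 93.75): continuation = e^(−0.07)·[0.6773·0.0000 + 0.3227·5.7358] = 1.7259; exercise value = 0.0000 ≤ continuation, so V_u = 1.7259
Node d (S = 52.5): continuation = e^(−0.07)·[0.6773·5.7358 + 0.3227·28.2500] = 12.1224; exercise value = 12.5000 > continuation, so V_d = 12.5000 (exercise)
Node 0 (S = 75): continuation = e^(−0.07)·[0.6773·1.7259 + 0.3227·12.5000] = 4.8511; exercise value = 0.0000 ≤ continuation, so V_0 = 4.8511

$4.85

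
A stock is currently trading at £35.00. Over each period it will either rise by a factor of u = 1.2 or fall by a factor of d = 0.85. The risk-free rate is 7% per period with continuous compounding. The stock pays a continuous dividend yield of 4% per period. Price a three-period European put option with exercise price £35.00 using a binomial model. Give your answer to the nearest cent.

Per-period risk-free factor R = e^0.07 = 1.0725; dividend-adjusted growth = e^(0.07−0.04) = 1.0305.
Risk-neutral probability p = (1.0305 − 0.85)/(1.2 − 0.85) = 0.1805/0.3500 = 0.5156
Terminal stock prices: S_uuu = 60.48, S_uud = 42.84, S_udd = 30.34, S_ddd = 21.49
Terminal payoffs (K − S): max(-25.48, 0) = 0, max(-7.84, 0) = 0, max(4.655, 0) = 4.655, max(13.51, 0) = 13.51
Node uu (S = 50.4): V_uu = e^(−0.07)·[0.5156·0.0000 + 0.4844·0.0000] = 0.0000
Node ud (S = 35.7): V_ud = e^(−0.07)·[0.5156·0.0000 + 0.4844·4.6550] = 2.1025
Node dd (S = 25.29): V_dd = e^(−0.07)·[0.5156·4.6550 + 0.4844·13.5056] = 8.3378
Node u (S = 42): V_u = e^(−0.07)·[0.5156·0.0000 + 0.4844·2.1025] = 0.9496
Node d (S = 29.75): V_d = e^(−0.07)·[0.5156·2.1025 + 0.4844·8.3378] = 4.7766
Node 0 (S = 35): V_0 = e^(−0.07)·[0.5156·0.9496 + 0.4844·4.7766] = 2.6140

£2.61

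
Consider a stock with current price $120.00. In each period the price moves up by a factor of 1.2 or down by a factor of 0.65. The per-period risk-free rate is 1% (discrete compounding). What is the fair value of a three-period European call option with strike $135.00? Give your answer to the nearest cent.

$19.69

Risk-neutral probability p = (1 + 0.01 − 0.65)/(1.2 − 0.65) = 0.3600/0.5500 = 0.6545
Terminal stock prices: S_uuu = 207.4, S_uud = 112.3, S_udd = 60.84, S_ddd = 32.95
Terminal payoffs (S − K): max(72.36, 0) = 72.36, max(-22.68, 0) = 0, max(-74.16, 0) = 0, max(-102, 0) = 0
Node uu (S = 172.8): V_uu = 1/1.01·[0.6545·72.3600 + 0.3455·0.0000] = 46.8940
Node ud (S = 93.6): V_ud = 1/1.01·[0.6545·0.0000 + 0.3455·0.0000] = 0.0000
Node dd (S = 50.7): V_dd = 1/1.01·[0.6545·0.0000 + 0.3455·0.0000] = 0.0000
Node u (S = 144): V_u = 1/1.01·[0.6545·46.8940 + 0.3455·0.0000] = 30.3903
Node d (S = 78): V_d = 1/1.01·[0.6545·0.0000 + 0.3455·0.0000] = 0.0000
Node 0 (S = 120): V_0 = 1/1.01·[0.6545·30.3903 + 0.3455·0.0000] = 19.6949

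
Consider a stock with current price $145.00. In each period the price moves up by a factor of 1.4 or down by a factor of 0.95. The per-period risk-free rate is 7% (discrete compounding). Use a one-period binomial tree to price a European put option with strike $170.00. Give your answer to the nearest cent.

$22.10

Risk-neutral probability p = (1 + 0.07 − 0.95)/(1.4 − 0.95) = 0.1200/0.4500 = 0.2667
Terminal stock prices: S_u = 203, S_d = 137.8
Terminal payoffs (K − S): max(-33, 0) = 0, max(32.25, 0) = 32.25
Node 0 (S = 145): V_0 = 1/1.07·[0.2667·0.0000 + 0.7333·32.2500] = 22.1028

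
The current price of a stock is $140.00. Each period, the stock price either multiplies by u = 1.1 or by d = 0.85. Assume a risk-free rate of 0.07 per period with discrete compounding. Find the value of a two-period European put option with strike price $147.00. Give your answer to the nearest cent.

Risk-neutral probability p = (1 + 0.07 − 0.85)/(1.1 − 0.85) = 0.2200/0.2500 = 0.8800
Terminal stock prices: S_uu = 169.4, S_ud = 130.9, S_dd = 101.1
Terminal payoffs (K − S): max(-22.4, 0) = 0, max(16.1, 0) = 16.1, max(45.85, 0) = 45.85
Node u (S = 154): V_u = 1/1.07·[0.8800·0.0000 + 0.1200·16.1000] = 1.8056
Node d (S = 119): V_d = 1/1.07·[0.8800·16.1000 + 0.1200·45.8500] = 18.3832
Node 0 (S = 140): V_0 = 1/1.07·[0.8800·1.8056 + 0.1200·18.3832] = 3.5467

$3.55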